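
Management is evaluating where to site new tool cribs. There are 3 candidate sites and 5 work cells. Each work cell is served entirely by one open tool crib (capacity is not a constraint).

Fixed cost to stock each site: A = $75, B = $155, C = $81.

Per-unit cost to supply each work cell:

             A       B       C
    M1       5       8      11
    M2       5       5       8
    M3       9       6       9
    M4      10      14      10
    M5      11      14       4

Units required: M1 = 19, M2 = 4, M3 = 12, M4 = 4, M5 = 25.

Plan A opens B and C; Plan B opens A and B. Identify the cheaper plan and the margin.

Plan A is cheaper by 112.

Plan A: {B, C}: M1→B 8·19=152, M2→B 5·4=20, M3→B 6·12=72, M4→C 10·4=40, M5→C 4·25=100. Service 384; fixed 236; total 620.
Plan B: {A, B}: M1→A 5·19=95, M2→A 5·4=20, M3→B 6·12=72, M4→A 10·4=40, M5→A 11·25=275. Service 502; fixed 230; total 732.
Difference: |620 − 732| = 112.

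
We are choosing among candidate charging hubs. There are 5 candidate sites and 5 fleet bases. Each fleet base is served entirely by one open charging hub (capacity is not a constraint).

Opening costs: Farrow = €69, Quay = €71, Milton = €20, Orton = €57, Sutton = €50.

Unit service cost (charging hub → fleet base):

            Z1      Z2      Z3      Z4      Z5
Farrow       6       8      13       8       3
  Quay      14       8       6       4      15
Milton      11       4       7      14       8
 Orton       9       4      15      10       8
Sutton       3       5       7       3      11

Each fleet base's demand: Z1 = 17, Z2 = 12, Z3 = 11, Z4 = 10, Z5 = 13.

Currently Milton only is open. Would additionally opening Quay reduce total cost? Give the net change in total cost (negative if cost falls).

Yes — net change −40 (cost falls by 40).

Current service cost with {Milton}: 556.
Adding Quay: each fleet base re-picks its cheapest; new service cost 445, saving 111.
Extra fixed cost: 71. Net change = 71 − 111 = -40.
(Totals: 576 → 536.)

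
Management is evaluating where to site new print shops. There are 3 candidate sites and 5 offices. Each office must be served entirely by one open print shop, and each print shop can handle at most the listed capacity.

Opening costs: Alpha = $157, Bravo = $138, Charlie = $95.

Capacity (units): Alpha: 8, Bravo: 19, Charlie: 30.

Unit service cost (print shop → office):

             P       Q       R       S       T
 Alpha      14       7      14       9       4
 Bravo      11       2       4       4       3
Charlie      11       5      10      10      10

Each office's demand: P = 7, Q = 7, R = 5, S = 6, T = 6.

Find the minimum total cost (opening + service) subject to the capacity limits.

Open {Bravo, Charlie}: P→Charlie 11·7=77, Q→Charlie 5·7=35, R→Bravo 4·5=20, S→Bravo 4·6=24, T→Bravo 3·6=18.
Loads: Bravo carries 17/19, Charlie carries 14/30. Service 174; fixed 233; total 407.
Next best feasible plan costs 416.

Minimum total cost: 407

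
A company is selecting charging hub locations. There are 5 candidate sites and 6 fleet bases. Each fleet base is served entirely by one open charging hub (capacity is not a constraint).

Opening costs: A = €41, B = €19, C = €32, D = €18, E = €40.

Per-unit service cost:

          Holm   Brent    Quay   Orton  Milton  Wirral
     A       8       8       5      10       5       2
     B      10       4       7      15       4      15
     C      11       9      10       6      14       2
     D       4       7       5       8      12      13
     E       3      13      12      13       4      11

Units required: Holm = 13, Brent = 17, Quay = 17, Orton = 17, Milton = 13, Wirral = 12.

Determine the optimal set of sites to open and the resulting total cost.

For any fixed open set, each fleet base goes to its cheapest open site; total = fixed + service.
{B, C, D}: Holm→D 4·13=52, Brent→B 4·17=68, Quay→D 5·17=85, Orton→C 6·17=102, Milton→B 4·13=52, Wirral→C 2·12=24. Service 383; fixed 69; total 452.
{B, C, D, E}: service 370 + fixed 109 = 479
{A, B, C, D}: service 383 + fixed 110 = 493
{A, B, C, D, E}: service 370 + fixed 150 = 520
No other subset beats 452.

Open B, C and D; minimum total cost 452.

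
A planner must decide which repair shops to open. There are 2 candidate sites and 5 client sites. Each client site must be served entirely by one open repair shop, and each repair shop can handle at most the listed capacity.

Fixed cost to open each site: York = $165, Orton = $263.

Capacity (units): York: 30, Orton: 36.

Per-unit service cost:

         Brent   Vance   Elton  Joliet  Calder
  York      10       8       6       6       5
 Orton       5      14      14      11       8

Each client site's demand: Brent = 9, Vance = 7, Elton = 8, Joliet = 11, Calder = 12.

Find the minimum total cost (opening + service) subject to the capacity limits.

Open {York, Orton}: Brent→Orton 5·9=45, Vance→York 8·7=56, Elton→York 6·8=48, Joliet→York 6·11=66, Calder→Orton 8·12=96.
Loads: York carries 26/30, Orton carries 21/36. Service 311; fixed 428; total 739.
Next best feasible plan costs 758.

Minimum total cost: 739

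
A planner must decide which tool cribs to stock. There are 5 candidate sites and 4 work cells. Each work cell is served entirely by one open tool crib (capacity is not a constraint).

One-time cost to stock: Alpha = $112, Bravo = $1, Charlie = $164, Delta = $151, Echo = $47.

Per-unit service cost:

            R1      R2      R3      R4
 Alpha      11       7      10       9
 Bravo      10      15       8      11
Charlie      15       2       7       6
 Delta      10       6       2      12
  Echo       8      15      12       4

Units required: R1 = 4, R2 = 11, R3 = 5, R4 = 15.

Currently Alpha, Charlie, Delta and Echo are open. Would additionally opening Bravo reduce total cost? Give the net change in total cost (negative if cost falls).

Current service cost with {Alpha, Charlie, Delta, Echo}: 124.
Adding Bravo: each work cell re-picks its cheapest; new service cost 124, saving 0.
Extra fixed cost: 1. Net change = 1 − 0 = 1.
(Totals: 598 → 599.)

No — net change +1 (cost rises by 1).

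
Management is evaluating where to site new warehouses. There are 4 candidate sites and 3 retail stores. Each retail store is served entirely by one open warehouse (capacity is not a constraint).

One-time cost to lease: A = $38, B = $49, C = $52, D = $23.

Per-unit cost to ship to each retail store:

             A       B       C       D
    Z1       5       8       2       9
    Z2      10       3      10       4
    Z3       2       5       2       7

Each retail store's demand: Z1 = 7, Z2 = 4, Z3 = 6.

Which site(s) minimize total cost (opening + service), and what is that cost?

Open C and D; minimum total cost 117.

For any fixed open set, each retail store goes to its cheapest open site; total = fixed + service.
{C, D}: Z1→C 2·7=14, Z2→D 4·4=16, Z3→C 2·6=12. Service 42; fixed 75; total 117.
{C}: service 66 + fixed 52 = 118
{A, D}: Z1→A 5·7=35, Z2→D 4·4=16, Z3→A 2·6=12. Service 63; fixed 61; total 124.
{A, B, C, D}: service 38 + fixed 162 = 200
No other subset beats 117.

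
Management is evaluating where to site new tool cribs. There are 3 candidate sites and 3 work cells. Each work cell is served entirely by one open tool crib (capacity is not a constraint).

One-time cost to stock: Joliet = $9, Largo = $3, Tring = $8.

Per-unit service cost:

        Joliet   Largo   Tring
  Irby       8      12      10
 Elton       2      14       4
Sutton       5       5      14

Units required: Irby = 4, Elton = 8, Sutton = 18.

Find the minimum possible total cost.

Minimum total cost: 147

For any fixed open set, each work cell goes to its cheapest open site; total = fixed + service.
{Joliet}: Irby→Joliet 8·4=32, Elton→Joliet 2·8=16, Sutton→Joliet 5·18=90. Service 138; fixed 9; total 147.
{Joliet, Largo}: Irby→Joliet 8·4=32, Elton→Joliet 2·8=16, Sutton→Joliet 5·18=90. Service 138; fixed 12; total 150.
{Joliet, Tring}: service 138 + fixed 17 = 155
{Joliet, Largo, Tring}: Irby→Joliet 8·4=32, Elton→Joliet 2·8=16, Sutton→Joliet 5·18=90. Service 138; fixed 20; total 158.
(All 7 nonempty subsets were checked; Joliet only is lowest.)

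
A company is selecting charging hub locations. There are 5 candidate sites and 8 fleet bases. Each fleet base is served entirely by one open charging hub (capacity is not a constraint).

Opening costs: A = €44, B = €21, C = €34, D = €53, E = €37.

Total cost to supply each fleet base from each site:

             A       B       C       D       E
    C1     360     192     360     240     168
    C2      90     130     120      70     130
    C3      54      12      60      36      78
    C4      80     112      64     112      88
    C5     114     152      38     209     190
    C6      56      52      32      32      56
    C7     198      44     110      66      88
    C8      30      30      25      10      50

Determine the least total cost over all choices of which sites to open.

For any fixed open set, each fleet base goes to its cheapest open site; total = fixed + service.
{B, C, D}: C1→B 192, C2→D 70, C3→B 12, C4→C 64, C5→C 38, C6→C 32, C7→B 44, C8→D 10. Service 462; fixed 108; total 570.
{B, C}: C1→B 192, C2→C 120, C3→B 12, C4→C 64, C5→C 38, C6→C 32, C7→B 44, C8→C 25. Service 527; fixed 55; total 582.
{B, C, D, E}: C1→E 168, C2→D 70, C3→B 12, C4→C 64, C5→C 38, C6→C 32, C7→B 44, C8→D 10. Service 438; fixed 145; total 583.
{A, B, C, D, E}: C1→E 168, C2→D 70, C3→B 12, C4→C 64, C5→C 38, C6→C 32, C7→B 44, C8→D 10. Service 438; fixed 189; total 627.
No other subset beats 570.

Minimum total cost: 570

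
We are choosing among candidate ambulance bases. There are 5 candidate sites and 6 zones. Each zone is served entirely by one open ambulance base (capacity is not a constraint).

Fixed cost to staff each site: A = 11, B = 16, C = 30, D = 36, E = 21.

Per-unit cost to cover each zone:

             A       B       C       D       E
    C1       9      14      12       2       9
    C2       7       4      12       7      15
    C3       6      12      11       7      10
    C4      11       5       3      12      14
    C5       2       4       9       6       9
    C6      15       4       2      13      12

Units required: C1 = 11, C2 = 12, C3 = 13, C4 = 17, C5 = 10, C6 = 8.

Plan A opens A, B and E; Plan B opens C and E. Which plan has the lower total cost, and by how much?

Plan A is cheaper by 171.

Plan A: {A, B, E}: C1→A 9·11=99, C2→B 4·12=48, C3→A 6·13=78, C4→B 5·17=85, C5→A 2·10=20, C6→B 4·8=32. Service 362; fixed 48; total 410.
Plan B: {C, E}: C1→E 9·11=99, C2→C 12·12=144, C3→E 10·13=130, C4→C 3·17=51, C5→C 9·10=90, C6→C 2·8=16. Service 530; fixed 51; total 581.
Difference: |410 − 581| = 171.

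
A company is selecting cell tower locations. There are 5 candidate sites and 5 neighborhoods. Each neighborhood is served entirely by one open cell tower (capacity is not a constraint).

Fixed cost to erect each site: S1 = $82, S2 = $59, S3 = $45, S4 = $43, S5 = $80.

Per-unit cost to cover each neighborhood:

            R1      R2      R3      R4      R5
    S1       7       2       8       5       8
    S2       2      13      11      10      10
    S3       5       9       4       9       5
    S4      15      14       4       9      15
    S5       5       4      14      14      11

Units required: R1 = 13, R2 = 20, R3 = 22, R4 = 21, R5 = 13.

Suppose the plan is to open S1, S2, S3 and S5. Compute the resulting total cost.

Total cost: 590

Each neighborhood is assigned to its cheapest site among the open ones.
{S1, S2, S3, S5}: R1→S2 2·13=26, R2→S1 2·20=40, R3→S3 4·22=88, R4→S1 5·21=105, R5→S3 5·13=65. Service 324; fixed 266; total 590.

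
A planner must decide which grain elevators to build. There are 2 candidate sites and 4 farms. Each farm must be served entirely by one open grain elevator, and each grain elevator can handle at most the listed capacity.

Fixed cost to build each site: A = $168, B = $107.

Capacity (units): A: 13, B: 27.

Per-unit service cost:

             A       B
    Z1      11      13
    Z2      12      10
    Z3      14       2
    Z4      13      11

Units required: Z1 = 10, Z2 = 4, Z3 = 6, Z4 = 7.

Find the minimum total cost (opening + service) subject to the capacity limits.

Minimum total cost: 366

Open {B}: Z1→B 13·10=130, Z2→B 10·4=40, Z3→B 2·6=12, Z4→B 11·7=77.
Loads: B carries 27/27. Service 259; fixed 107; total 366.
Next best feasible plan costs 514.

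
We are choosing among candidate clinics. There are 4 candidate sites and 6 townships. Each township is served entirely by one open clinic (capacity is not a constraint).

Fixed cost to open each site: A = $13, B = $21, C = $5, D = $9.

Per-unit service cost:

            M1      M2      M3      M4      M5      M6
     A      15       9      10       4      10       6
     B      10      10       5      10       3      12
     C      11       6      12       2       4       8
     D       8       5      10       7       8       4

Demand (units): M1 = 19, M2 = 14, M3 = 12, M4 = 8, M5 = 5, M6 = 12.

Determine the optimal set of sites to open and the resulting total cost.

Open B, C and D; minimum total cost 396.

For any fixed open set, each township goes to its cheapest open site; total = fixed + service.
{B, C, D}: M1→D 8·19=152, M2→D 5·14=70, M3→B 5·12=60, M4→C 2·8=16, M5→B 3·5=15, M6→D 4·12=48. Service 361; fixed 35; total 396.
{A, B, C, D}: M1→D 8·19=152, M2→D 5·14=70, M3→B 5·12=60, M4→C 2·8=16, M5→B 3·5=15, M6→D 4·12=48. Service 361; fixed 48; total 409.
{A, B, D}: service 377 + fixed 43 = 420
{C}: service 569 + fixed 5 = 574
No other subset beats 396.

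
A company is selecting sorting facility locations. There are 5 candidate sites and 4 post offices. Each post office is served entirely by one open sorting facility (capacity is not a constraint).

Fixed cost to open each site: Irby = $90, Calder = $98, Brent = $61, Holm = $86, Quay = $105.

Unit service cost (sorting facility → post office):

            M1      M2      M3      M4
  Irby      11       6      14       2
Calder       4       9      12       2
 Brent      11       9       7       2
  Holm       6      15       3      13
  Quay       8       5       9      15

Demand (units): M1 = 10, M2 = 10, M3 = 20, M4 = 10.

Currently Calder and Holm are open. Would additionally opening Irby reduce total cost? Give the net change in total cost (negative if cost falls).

Current service cost with {Calder, Holm}: 210.
Adding Irby: each post office re-picks its cheapest; new service cost 180, saving 30.
Extra fixed cost: 90. Net change = 90 − 30 = 60.
(Totals: 394 → 454.)

No — net change +60 (cost rises by 60).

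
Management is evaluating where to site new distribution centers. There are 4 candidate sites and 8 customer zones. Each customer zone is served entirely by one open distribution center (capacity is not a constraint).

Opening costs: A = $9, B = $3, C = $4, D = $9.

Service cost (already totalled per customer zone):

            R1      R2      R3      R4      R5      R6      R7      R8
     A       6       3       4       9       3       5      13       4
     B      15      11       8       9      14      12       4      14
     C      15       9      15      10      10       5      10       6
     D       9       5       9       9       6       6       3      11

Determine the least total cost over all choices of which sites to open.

Minimum total cost: 50

For any fixed open set, each customer zone goes to its cheapest open site; total = fixed + service.
{A, B}: R1→A 6, R2→A 3, R3→A 4, R4→A 9, R5→A 3, R6→A 5, R7→B 4, R8→A 4. Service 38; fixed 12; total 50.
{A, B, C}: service 38 + fixed 16 = 54
{A, D}: service 37 + fixed 18 = 55
{A, B, C, D}: service 37 + fixed 25 = 62
(All 15 nonempty subsets were checked; A and B is lowest.)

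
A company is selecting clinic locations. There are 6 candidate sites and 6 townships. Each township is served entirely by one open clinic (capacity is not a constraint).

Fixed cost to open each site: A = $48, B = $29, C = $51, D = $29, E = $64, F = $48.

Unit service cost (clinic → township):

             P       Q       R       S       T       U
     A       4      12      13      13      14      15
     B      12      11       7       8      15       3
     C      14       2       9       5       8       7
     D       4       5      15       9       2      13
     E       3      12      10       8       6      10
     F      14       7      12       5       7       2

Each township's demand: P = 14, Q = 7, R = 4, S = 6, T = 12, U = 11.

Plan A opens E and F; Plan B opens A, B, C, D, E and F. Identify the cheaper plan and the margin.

Plan A is cheaper by 62.

Plan A: {E, F}: P→E 3·14=42, Q→F 7·7=49, R→E 10·4=40, S→F 5·6=30, T→E 6·12=72, U→F 2·11=22. Service 255; fixed 112; total 367.
Plan B: {A, B, C, D, E, F}: P→E 3·14=42, Q→C 2·7=14, R→B 7·4=28, S→C 5·6=30, T→D 2·12=24, U→F 2·11=22. Service 160; fixed 269; total 429.
Difference: |367 − 429| = 62.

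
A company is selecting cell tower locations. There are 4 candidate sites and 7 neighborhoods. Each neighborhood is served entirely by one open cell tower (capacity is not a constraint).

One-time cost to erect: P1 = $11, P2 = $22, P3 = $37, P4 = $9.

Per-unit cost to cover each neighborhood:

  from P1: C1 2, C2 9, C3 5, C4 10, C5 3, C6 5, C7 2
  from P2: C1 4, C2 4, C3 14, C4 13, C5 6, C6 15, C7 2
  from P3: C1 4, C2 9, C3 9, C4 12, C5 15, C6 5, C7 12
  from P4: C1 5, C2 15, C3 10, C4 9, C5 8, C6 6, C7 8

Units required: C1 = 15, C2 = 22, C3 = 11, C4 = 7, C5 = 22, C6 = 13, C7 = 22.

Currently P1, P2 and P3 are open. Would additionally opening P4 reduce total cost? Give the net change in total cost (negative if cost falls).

No — net change +2 (cost rises by 2).

Current service cost with {P1, P2, P3}: 418.
Adding P4: each neighborhood re-picks its cheapest; new service cost 411, saving 7.
Extra fixed cost: 9. Net change = 9 − 7 = 2.
(Totals: 488 → 490.)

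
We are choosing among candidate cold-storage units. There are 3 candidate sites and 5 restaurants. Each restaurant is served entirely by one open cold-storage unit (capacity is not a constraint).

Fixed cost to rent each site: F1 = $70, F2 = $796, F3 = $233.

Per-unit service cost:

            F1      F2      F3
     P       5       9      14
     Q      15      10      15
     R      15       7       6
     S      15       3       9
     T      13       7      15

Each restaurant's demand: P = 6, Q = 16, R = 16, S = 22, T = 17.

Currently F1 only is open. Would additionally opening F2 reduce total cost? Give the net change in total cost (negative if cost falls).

No — net change +222 (cost rises by 222).

Current service cost with {F1}: 1061.
Adding F2: each restaurant re-picks its cheapest; new service cost 487, saving 574.
Extra fixed cost: 796. Net change = 796 − 574 = 222.
(Totals: 1131 → 1353.)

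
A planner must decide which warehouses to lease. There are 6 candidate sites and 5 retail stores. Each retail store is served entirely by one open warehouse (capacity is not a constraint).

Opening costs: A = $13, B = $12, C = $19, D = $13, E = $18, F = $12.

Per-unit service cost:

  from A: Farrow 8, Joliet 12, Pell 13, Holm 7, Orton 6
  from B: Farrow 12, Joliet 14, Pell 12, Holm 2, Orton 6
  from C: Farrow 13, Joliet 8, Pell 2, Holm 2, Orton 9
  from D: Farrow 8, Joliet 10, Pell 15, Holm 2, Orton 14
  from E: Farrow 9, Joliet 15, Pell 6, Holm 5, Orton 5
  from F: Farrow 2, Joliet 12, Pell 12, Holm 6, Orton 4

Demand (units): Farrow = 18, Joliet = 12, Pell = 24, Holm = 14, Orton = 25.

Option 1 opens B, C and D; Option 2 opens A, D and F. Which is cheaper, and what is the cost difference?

Option 1 is cheaper by 100.

Option 1: {B, C, D}: Farrow→D 8·18=144, Joliet→C 8·12=96, Pell→C 2·24=48, Holm→B 2·14=28, Orton→B 6·25=150. Service 466; fixed 44; total 510.
Option 2: {A, D, F}: Farrow→F 2·18=36, Joliet→D 10·12=120, Pell→F 12·24=288, Holm→D 2·14=28, Orton→F 4·25=100. Service 572; fixed 38; total 610.
Difference: |510 − 610| = 100.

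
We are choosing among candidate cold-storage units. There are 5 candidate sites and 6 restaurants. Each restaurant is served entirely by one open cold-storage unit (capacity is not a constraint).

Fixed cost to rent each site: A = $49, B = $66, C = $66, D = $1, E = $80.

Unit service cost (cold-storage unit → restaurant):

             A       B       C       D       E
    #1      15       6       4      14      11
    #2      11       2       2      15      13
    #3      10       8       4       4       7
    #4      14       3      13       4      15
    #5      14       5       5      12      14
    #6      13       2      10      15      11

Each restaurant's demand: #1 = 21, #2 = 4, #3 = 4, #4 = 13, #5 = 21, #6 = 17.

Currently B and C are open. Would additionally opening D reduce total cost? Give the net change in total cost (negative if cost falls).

No — net change +1 (cost rises by 1).

Current service cost with {B, C}: 286.
Adding D: each restaurant re-picks its cheapest; new service cost 286, saving 0.
Extra fixed cost: 1. Net change = 1 − 0 = 1.
(Totals: 418 → 419.)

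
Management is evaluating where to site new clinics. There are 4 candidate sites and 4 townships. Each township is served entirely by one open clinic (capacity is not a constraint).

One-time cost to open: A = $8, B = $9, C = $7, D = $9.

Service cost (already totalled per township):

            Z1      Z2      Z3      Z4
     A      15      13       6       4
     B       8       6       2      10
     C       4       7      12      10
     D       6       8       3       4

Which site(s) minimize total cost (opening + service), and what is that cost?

For any fixed open set, each township goes to its cheapest open site; total = fixed + service.
{D}: Z1→D 6, Z2→D 8, Z3→D 3, Z4→D 4. Service 21; fixed 9; total 30.
{C, D}: service 18 + fixed 16 = 34
{B}: service 26 + fixed 9 = 35
{A, B, C, D}: service 16 + fixed 33 = 49
No other subset beats 30.

Open D only; minimum total cost 30.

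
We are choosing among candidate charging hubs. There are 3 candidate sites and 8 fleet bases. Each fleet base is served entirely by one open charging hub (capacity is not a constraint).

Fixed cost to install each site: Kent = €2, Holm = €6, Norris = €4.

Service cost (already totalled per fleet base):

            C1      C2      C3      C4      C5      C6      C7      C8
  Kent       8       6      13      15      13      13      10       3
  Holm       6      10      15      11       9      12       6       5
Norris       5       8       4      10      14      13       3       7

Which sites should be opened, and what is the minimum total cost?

Open Kent and Norris; minimum total cost 63.

For any fixed open set, each fleet base goes to its cheapest open site; total = fixed + service.
{Kent, Norris}: C1→Norris 5, C2→Kent 6, C3→Norris 4, C4→Norris 10, C5→Kent 13, C6→Kent 13, C7→Norris 3, C8→Kent 3. Service 57; fixed 6; total 63.
{Kent, Holm, Norris}: C1→Norris 5, C2→Kent 6, C3→Norris 4, C4→Norris 10, C5→Holm 9, C6→Holm 12, C7→Norris 3, C8→Kent 3. Service 52; fixed 12; total 64.
{Holm, Norris}: C1→Norris 5, C2→Norris 8, C3→Norris 4, C4→Norris 10, C5→Holm 9, C6→Holm 12, C7→Norris 3, C8→Holm 5. Service 56; fixed 10; total 66.
{Kent}: C1→Kent 8, C2→Kent 6, C3→Kent 13, C4→Kent 15, C5→Kent 13, C6→Kent 13, C7→Kent 10, C8→Kent 3. Service 81; fixed 2; total 83.
No other subset beats 63.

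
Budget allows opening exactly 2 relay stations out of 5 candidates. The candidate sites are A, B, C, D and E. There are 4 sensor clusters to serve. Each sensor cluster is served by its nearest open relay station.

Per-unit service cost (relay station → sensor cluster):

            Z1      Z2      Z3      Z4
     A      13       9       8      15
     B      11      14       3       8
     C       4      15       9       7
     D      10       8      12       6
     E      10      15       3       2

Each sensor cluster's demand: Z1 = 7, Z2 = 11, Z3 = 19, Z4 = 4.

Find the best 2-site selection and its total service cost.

Choose D and E; total service cost 223.

With exactly 2 open, each sensor cluster uses its cheapest among the chosen.
{D, E}: Z1→D 10·7=70, Z2→D 8·11=88, Z3→E 3·19=57, Z4→E 2·4=8. Service cost 223.
{A, E}: service cost 234
{B, D}: service cost 239
Among all 10 size-2 choices, {D, E} is lowest.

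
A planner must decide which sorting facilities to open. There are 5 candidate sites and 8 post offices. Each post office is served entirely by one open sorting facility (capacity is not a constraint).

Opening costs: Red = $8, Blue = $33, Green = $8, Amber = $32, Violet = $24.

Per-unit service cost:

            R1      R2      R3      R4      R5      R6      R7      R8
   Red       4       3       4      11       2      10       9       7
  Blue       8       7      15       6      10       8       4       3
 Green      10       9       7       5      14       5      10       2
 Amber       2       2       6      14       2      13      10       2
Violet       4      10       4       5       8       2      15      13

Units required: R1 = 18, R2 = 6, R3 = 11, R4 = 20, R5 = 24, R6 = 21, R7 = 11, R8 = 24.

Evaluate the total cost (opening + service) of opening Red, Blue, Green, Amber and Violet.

Each post office is assigned to its cheapest site among the open ones.
{Red, Blue, Green, Amber, Violet}: R1→Amber 2·18=36, R2→Amber 2·6=12, R3→Red 4·11=44, R4→Green 5·20=100, R5→Red 2·24=48, R6→Violet 2·21=42, R7→Blue 4·11=44, R8→Green 2·24=48. Service 374; fixed 105; total 479.

Total cost: 479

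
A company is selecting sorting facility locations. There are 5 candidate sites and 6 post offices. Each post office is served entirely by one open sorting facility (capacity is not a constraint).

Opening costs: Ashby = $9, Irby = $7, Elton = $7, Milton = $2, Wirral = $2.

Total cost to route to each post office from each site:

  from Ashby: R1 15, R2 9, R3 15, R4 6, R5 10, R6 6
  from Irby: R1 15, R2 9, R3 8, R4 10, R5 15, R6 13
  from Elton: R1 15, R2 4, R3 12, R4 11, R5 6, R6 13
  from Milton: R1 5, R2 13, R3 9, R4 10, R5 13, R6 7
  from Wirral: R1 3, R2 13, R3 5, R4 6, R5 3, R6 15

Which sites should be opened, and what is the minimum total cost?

Open Elton, Milton and Wirral; minimum total cost 39.

For any fixed open set, each post office goes to its cheapest open site; total = fixed + service.
{Elton, Milton, Wirral}: R1→Wirral 3, R2→Elton 4, R3→Wirral 5, R4→Wirral 6, R5→Wirral 3, R6→Milton 7. Service 28; fixed 11; total 39.
{Milton, Wirral}: service 37 + fixed 4 = 41
{Ashby, Wirral}: R1→Wirral 3, R2→Ashby 9, R3→Wirral 5, R4→Ashby 6, R5→Wirral 3, R6→Ashby 6. Service 32; fixed 11; total 43.
{Ashby, Irby, Elton, Milton, Wirral}: service 27 + fixed 27 = 54
No other subset beats 39.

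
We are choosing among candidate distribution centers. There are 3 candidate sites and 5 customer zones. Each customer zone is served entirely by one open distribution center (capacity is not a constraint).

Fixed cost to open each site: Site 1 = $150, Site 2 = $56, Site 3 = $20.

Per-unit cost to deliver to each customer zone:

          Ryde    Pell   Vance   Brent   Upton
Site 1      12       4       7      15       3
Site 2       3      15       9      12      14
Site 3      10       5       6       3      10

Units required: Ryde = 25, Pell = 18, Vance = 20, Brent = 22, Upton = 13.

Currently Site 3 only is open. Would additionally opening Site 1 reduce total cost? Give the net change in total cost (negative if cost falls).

Current service cost with {Site 3}: 656.
Adding Site 1: each customer zone re-picks its cheapest; new service cost 547, saving 109.
Extra fixed cost: 150. Net change = 150 − 109 = 41.
(Totals: 676 → 717.)

No — net change +41 (cost rises by 41).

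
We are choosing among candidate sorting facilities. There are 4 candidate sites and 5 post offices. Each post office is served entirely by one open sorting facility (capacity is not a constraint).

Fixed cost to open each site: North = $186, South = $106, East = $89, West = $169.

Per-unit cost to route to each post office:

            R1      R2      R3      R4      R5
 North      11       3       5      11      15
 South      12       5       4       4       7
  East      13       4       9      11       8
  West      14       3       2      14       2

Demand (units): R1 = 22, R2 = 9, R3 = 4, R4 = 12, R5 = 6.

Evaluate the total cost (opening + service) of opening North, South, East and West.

Total cost: 887

Each post office is assigned to its cheapest site among the open ones.
{North, South, East, West}: R1→North 11·22=242, R2→North 3·9=27, R3→West 2·4=8, R4→South 4·12=48, R5→West 2·6=12. Service 337; fixed 550; total 887.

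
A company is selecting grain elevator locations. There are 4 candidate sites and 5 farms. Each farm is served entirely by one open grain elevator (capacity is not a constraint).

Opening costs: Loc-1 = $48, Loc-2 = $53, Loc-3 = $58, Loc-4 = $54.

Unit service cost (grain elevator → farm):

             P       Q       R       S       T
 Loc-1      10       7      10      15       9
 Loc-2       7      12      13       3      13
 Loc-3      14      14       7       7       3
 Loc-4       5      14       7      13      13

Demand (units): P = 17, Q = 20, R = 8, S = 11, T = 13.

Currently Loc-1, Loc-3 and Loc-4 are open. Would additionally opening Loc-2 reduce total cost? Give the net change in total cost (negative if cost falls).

Current service cost with {Loc-1, Loc-3, Loc-4}: 397.
Adding Loc-2: each farm re-picks its cheapest; new service cost 353, saving 44.
Extra fixed cost: 53. Net change = 53 − 44 = 9.
(Totals: 557 → 566.)

No — net change +9 (cost rises by 9).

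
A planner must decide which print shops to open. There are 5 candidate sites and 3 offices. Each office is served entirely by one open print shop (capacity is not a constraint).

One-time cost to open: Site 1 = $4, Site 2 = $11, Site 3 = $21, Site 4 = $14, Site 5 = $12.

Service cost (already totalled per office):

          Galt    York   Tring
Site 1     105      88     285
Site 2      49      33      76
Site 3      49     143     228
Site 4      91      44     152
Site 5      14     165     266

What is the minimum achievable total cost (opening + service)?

For any fixed open set, each office goes to its cheapest open site; total = fixed + service.
{Site 2, Site 5}: Galt→Site 5 14, York→Site 2 33, Tring→Site 2 76. Service 123; fixed 23; total 146.
{Site 1, Site 2, Site 5}: service 123 + fixed 27 = 150
{Site 2, Site 4, Site 5}: Galt→Site 5 14, York→Site 2 33, Tring→Site 2 76. Service 123; fixed 37; total 160.
{Site 1, Site 2, Site 3, Site 4, Site 5}: Galt→Site 5 14, York→Site 2 33, Tring→Site 2 76. Service 123; fixed 62; total 185.
No other subset beats 146.

Minimum total cost: 146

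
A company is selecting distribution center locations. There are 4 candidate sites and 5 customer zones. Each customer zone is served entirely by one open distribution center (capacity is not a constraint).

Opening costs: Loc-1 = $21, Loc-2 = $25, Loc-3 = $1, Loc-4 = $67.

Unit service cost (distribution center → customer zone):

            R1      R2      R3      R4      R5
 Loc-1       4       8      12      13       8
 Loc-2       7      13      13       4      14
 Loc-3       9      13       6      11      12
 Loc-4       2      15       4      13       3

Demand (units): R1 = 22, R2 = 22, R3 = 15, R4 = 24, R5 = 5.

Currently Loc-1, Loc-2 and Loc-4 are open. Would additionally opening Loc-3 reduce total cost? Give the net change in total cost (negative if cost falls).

No — net change +1 (cost rises by 1).

Current service cost with {Loc-1, Loc-2, Loc-4}: 391.
Adding Loc-3: each customer zone re-picks its cheapest; new service cost 391, saving 0.
Extra fixed cost: 1. Net change = 1 − 0 = 1.
(Totals: 504 → 505.)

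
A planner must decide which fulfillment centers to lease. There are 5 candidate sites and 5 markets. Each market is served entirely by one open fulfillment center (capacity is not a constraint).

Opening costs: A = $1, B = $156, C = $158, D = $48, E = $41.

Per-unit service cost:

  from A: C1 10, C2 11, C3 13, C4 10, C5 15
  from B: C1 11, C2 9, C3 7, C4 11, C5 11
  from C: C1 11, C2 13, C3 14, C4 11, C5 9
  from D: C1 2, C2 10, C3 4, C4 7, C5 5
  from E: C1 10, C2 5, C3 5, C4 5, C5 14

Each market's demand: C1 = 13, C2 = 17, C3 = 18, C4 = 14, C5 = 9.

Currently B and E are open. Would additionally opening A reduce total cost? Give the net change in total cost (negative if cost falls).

No — net change +1 (cost rises by 1).

Current service cost with {B, E}: 474.
Adding A: each market re-picks its cheapest; new service cost 474, saving 0.
Extra fixed cost: 1. Net change = 1 − 0 = 1.
(Totals: 671 → 672.)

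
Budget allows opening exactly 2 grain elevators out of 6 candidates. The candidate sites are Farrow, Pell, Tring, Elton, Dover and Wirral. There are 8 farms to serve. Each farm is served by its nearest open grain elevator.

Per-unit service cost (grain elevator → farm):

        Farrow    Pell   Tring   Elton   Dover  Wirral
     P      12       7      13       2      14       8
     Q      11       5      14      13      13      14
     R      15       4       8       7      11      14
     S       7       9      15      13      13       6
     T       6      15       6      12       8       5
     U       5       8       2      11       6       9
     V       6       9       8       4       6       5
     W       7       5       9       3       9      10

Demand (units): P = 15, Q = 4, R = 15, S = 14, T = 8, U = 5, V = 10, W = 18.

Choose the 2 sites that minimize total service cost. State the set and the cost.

Choose Farrow and Elton; total service cost 444.

With exactly 2 open, each farm uses its cheapest among the chosen.
{Farrow, Elton}: P→Elton 2·15=30, Q→Farrow 11·4=44, R→Elton 7·15=105, S→Farrow 7·14=98, T→Farrow 6·8=48, U→Farrow 5·5=25, V→Elton 4·10=40, W→Elton 3·18=54. Service cost 444.
{Elton, Wirral}: service cost 450
{Pell, Elton}: service cost 466
Among all 15 size-2 choices, {Farrow, Elton} is lowest.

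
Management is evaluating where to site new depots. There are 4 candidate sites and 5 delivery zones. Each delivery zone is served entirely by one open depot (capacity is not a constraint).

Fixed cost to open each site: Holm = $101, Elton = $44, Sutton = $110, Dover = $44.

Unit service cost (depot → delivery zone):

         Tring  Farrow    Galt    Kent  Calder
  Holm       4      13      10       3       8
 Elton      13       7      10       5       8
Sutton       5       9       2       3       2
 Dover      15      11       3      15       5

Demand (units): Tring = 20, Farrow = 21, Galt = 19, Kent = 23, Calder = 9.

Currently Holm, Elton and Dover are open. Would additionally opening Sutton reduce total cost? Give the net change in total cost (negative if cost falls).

No — net change +64 (cost rises by 64).

Current service cost with {Holm, Elton, Dover}: 398.
Adding Sutton: each delivery zone re-picks its cheapest; new service cost 352, saving 46.
Extra fixed cost: 110. Net change = 110 − 46 = 64.
(Totals: 587 → 651.)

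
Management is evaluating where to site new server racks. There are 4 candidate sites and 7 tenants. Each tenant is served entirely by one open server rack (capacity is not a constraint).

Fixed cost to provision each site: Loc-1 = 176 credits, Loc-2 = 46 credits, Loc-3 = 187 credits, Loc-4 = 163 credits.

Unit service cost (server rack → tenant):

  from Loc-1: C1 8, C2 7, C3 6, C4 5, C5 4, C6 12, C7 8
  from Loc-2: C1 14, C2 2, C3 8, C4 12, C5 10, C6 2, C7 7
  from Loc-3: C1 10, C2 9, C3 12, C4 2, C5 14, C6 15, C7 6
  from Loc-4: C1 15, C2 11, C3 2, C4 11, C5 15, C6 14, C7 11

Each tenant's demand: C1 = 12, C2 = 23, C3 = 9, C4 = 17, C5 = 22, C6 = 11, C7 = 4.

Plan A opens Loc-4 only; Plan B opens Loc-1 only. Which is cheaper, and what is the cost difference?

Plan B is cheaper by 505.

Plan A: {Loc-4}: C1→Loc-4 15·12=180, C2→Loc-4 11·23=253, C3→Loc-4 2·9=18, C4→Loc-4 11·17=187, C5→Loc-4 15·22=330, C6→Loc-4 14·11=154, C7→Loc-4 11·4=44. Service 1166; fixed 163; total 1329.
Plan B: {Loc-1}: C1→Loc-1 8·12=96, C2→Loc-1 7·23=161, C3→Loc-1 6·9=54, C4→Loc-1 5·17=85, C5→Loc-1 4·22=88, C6→Loc-1 12·11=132, C7→Loc-1 8·4=32. Service 648; fixed 176; total 824.
Difference: |1329 − 824| = 505.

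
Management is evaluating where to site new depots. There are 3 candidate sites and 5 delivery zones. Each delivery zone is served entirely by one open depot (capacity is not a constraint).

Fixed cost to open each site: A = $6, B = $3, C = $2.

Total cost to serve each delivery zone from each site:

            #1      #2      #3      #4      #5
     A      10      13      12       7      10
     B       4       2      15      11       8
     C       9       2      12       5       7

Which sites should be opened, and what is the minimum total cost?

For any fixed open set, each delivery zone goes to its cheapest open site; total = fixed + service.
{B, C}: #1→B 4, #2→B 2, #3→C 12, #4→C 5, #5→C 7. Service 30; fixed 5; total 35.
{C}: #1→C 9, #2→C 2, #3→C 12, #4→C 5, #5→C 7. Service 35; fixed 2; total 37.
{A, B, C}: service 30 + fixed 11 = 41
No other subset beats 35.

Open B and C; minimum total cost 35.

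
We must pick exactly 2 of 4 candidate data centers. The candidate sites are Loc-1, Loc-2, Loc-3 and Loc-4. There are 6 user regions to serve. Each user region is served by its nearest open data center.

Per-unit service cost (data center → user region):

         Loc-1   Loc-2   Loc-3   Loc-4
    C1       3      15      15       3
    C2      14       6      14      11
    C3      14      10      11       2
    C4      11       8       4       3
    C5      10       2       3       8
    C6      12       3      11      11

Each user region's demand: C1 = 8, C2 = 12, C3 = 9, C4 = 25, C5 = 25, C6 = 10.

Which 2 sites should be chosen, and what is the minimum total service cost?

Choose Loc-2 and Loc-4; total service cost 269.

With exactly 2 open, each user region uses its cheapest among the chosen.
{Loc-2, Loc-4}: C1→Loc-4 3·8=24, C2→Loc-2 6·12=72, C3→Loc-4 2·9=18, C4→Loc-4 3·25=75, C5→Loc-2 2·25=50, C6→Loc-2 3·10=30. Service cost 269.
{Loc-3, Loc-4}: service cost 434
{Loc-2, Loc-3}: service cost 462
Among all 6 size-2 choices, {Loc-2, Loc-4} is lowest.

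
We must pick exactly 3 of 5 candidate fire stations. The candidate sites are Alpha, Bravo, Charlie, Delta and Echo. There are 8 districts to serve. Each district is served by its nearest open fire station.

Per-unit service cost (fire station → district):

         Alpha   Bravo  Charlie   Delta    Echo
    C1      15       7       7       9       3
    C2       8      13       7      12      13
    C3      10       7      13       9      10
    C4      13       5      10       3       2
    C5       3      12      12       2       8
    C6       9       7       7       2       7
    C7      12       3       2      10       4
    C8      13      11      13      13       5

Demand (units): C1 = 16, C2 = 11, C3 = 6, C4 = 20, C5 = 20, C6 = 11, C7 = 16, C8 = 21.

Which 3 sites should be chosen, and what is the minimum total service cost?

Choose Charlie, Delta and Echo; total service cost 418.

With exactly 3 open, each district uses its cheapest among the chosen.
{Charlie, Delta, Echo}: C1→Echo 3·16=48, C2→Charlie 7·11=77, C3→Delta 9·6=54, C4→Echo 2·20=40, C5→Delta 2·20=40, C6→Delta 2·11=22, C7→Charlie 2·16=32, C8→Echo 5·21=105. Service cost 418.
{Alpha, Delta, Echo}: service cost 461
{Bravo, Delta, Echo}: service cost 477
Among all 10 size-3 choices, {Charlie, Delta, Echo} is lowest.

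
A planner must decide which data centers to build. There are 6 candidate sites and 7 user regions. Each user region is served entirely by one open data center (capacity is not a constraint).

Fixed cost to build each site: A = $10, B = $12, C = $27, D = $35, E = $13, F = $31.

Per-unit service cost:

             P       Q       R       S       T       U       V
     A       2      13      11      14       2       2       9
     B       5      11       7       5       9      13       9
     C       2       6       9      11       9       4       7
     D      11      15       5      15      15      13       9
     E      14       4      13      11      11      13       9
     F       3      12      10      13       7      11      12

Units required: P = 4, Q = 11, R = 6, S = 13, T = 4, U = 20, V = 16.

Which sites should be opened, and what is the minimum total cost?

For any fixed open set, each user region goes to its cheapest open site; total = fixed + service.
{A, B, C, E}: P→A 2·4=8, Q→E 4·11=44, R→B 7·6=42, S→B 5·13=65, T→A 2·4=8, U→A 2·20=40, V→C 7·16=112. Service 319; fixed 62; total 381.
{A, B, E}: P→A 2·4=8, Q→E 4·11=44, R→B 7·6=42, S→B 5·13=65, T→A 2·4=8, U→A 2·20=40, V→A 9·16=144. Service 351; fixed 35; total 386.
{A, B, C}: P→A 2·4=8, Q→C 6·11=66, R→B 7·6=42, S→B 5·13=65, T→A 2·4=8, U→A 2·20=40, V→C 7·16=112. Service 341; fixed 49; total 390.
{A, B, C, D, E, F}: service 307 + fixed 128 = 435
No other subset beats 381.

Open A, B, C and E; minimum total cost 381.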